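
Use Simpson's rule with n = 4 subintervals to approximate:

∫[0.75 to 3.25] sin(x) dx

f(x) = sin(x)
a = 0.75, b = 3.25, n = 4
h = (b - a)/n = 0.625000

Simpson's rule: (h/3)[f(x₀) + 4f(x₁) + 2f(x₂) + ... + f(xₙ)]

x_0 = 0.7500, f(x_0) = 0.681639, coefficient = 1
x_1 = 1.3750, f(x_1) = 0.980893, coefficient = 4
x_2 = 2.0000, f(x_2) = 0.909297, coefficient = 2
x_3 = 2.6250, f(x_3) = 0.493920, coefficient = 4
x_4 = 3.2500, f(x_4) = -0.108195, coefficient = 1

I ≈ (0.625000/3) × 8.291292 = 1.727352
Exact value: 1.725819
Error: 0.001534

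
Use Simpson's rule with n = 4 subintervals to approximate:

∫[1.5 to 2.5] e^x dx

f(x) = e^x
a = 1.5, b = 2.5, n = 4
h = (b - a)/n = 0.250000

Simpson's rule: (h/3)[f(x₀) + 4f(x₁) + 2f(x₂) + ... + f(xₙ)]

x_0 = 1.5000, f(x_0) = 4.481689, coefficient = 1
x_1 = 1.7500, f(x_1) = 5.754603, coefficient = 4
x_2 = 2.0000, f(x_2) = 7.389056, coefficient = 2
x_3 = 2.2500, f(x_3) = 9.487736, coefficient = 4
x_4 = 2.5000, f(x_4) = 12.182494, coefficient = 1

I ≈ (0.250000/3) × 92.411649 = 7.700971
Exact value: 7.700805
Error: 0.000166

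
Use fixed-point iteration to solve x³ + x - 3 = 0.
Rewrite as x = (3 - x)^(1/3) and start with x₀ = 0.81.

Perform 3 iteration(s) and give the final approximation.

Equation: x³ + x - 3 = 0
Fixed-point form: x = (3 - x)^(1/3)
x₀ = 0.81

x_1 = g(0.810000) = 1.298618
x_2 = g(1.298618) = 1.193807
x_3 = g(1.193807) = 1.217834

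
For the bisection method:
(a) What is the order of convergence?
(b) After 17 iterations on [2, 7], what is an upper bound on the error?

(a) Bisection has linear (order 1) convergence; the error is halved each step.

(b) Error bound = (b-a)/2^n = (7 - 2)/2^{17}
    = 5/2^{17}

(a) 1 (linear); (b) error ≤ 3.81e-05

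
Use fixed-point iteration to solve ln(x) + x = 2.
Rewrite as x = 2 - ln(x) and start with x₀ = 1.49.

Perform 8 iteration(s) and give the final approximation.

Equation: ln(x) + x = 2
Fixed-point form: x = 2 - ln(x)
x₀ = 1.49

x_1 = g(1.490000) = 1.601224
x_2 = g(1.601224) = 1.529232
x_3 = g(1.529232) = 1.575235
x_4 = g(1.575235) = 1.545596
x_5 = g(1.545596) = 1.564591
x_6 = g(1.564591) = 1.552376
x_7 = g(1.552376) = 1.560213
x_8 = g(1.560213) = 1.555177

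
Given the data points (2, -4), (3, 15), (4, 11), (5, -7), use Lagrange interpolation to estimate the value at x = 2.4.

Lagrange interpolation formula:
P(x) = Σ yᵢ × Lᵢ(x)
where Lᵢ(x) = Π_{j≠i} (x - xⱼ)/(xᵢ - xⱼ)

L_0(2.4) = (2.4 - 3)/(2 - 3) × (2.4 - 4)/(2 - 4) × (2.4 - 5)/(2 - 5) = 0.416000
L_1(2.4) = (2.4 - 2)/(3 - 2) × (2.4 - 4)/(3 - 4) × (2.4 - 5)/(3 - 5) = 0.832000
L_2(2.4) = (2.4 - 2)/(4 - 2) × (2.4 - 3)/(4 - 3) × (2.4 - 5)/(4 - 5) = -0.312000
L_3(2.4) = (2.4 - 2)/(5 - 2) × (2.4 - 3)/(5 - 3) × (2.4 - 4)/(5 - 4) = 0.064000

P(2.4) = (-4)×L_0(2.4) + 15×L_1(2.4) + 11×L_2(2.4) + (-7)×L_3(2.4)
P(2.4) = 6.936000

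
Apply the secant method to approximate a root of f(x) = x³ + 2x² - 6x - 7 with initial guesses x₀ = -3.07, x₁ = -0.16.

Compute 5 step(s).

f(x) = x³ + 2x² - 6x - 7
x₀ = -3.07, x₁ = -0.16

Secant formula: x_{n+1} = x_n - f(x_n)(x_n - x_{n-1})/(f(x_n) - f(x_{n-1}))

Iteration 1:
  f(-3.070000) = 1.335357
  f(-0.160000) = -5.992896
  x_2 = -0.160000 - (-5.992896)×(-0.160000 - (-3.070000))/(-5.992896 - 1.335357)
       = -2.539739
Iteration 2:
  f(-0.160000) = -5.992896
  f(-2.539739) = 4.756970
  x_3 = -2.539739 - 4.756970×(-2.539739 - (-0.160000))/(4.756970 - (-5.992896))
       = -1.486670
Iteration 3:
  f(-2.539739) = 4.756970
  f(-1.486670) = 3.054576
  x_4 = -1.486670 - 3.054576×(-1.486670 - (-2.539739))/(3.054576 - 4.756970)
       = 0.402833
Iteration 4:
  f(-1.486670) = 3.054576
  f(0.402833) = -9.027078
  x_5 = 0.402833 - (-9.027078)×(0.402833 - (-1.486670))/(-9.027078 - 3.054576)
       = -1.008952
Iteration 5:
  f(0.402833) = -9.027078
  f(-1.008952) = 0.062580
  x_6 = -1.008952 - 0.062580×(-1.008952 - 0.402833)/(0.062580 - (-9.027078))
       = -0.999232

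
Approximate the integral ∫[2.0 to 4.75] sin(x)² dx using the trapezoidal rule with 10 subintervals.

f(x) = sin(x)²
a = 2.0, b = 4.75, n = 10
h = (b - a)/n = 0.275000

Trapezoidal rule: (h/2)[f(x₀) + 2f(x₁) + 2f(x₂) + ... + f(xₙ)]

x_0 = 2.0000, f(x_0) = 0.826822, coefficient = 1
x_1 = 2.2750, f(x_1) = 0.580838, coefficient = 2
x_2 = 2.5500, f(x_2) = 0.311011, coefficient = 2
x_3 = 2.8250, f(x_3) = 0.096927, coefficient = 2
x_4 = 3.1000, f(x_4) = 0.001729, coefficient = 2
x_5 = 3.3750, f(x_5) = 0.053497, coefficient = 2
x_6 = 3.6500, f(x_6) = 0.236961, coefficient = 2
x_7 = 3.9250, f(x_7) = 0.498009, coefficient = 2
x_8 = 4.2000, f(x_8) = 0.759644, coefficient = 2
x_9 = 4.4750, f(x_9) = 0.944697, coefficient = 2
x_10 = 4.7500, f(x_10) = 0.998586, coefficient = 1

I ≈ (0.275000/2) × 8.792035 = 1.208905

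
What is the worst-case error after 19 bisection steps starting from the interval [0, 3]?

Bisection error bound: |error| ≤ (b-a)/2^n
|error| ≤ (3 - 0)/2^19 = 3/2^19
|error| ≤ 0.0000057220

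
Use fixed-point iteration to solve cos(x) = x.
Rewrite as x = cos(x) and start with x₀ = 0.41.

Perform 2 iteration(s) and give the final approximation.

Equation: cos(x) = x
Fixed-point form: x = cos(x)
x₀ = 0.41

x_1 = g(0.410000) = 0.917121
x_2 = g(0.917121) = 0.608108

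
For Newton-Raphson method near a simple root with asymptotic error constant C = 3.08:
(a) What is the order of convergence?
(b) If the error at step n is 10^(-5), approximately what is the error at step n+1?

(a) Newton-Raphson has quadratic (order 2) convergence near simple roots.
    This means |e_{n+1}| ≈ C|e_n|².

(b) With |e_n| = 10^(-5) and C = 3.08:
    |e_{n+1}| ≈ 3.08 × (10^(-5))² = 3.08 × 10^(-10)

(a) 2 (quadratic); (b) |e_{n+1}| ≈ 3.080e-10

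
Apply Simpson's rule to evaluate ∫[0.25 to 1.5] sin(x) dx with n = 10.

f(x) = sin(x)
a = 0.25, b = 1.5, n = 10
h = (b - a)/n = 0.125000

Simpson's rule: (h/3)[f(x₀) + 4f(x₁) + 2f(x₂) + ... + f(xₙ)]

x_0 = 0.2500, f(x_0) = 0.247404, coefficient = 1
x_1 = 0.3750, f(x_1) = 0.366273, coefficient = 4
x_2 = 0.5000, f(x_2) = 0.479426, coefficient = 2
x_3 = 0.6250, f(x_3) = 0.585097, coefficient = 4
x_4 = 0.7500, f(x_4) = 0.681639, coefficient = 2
x_5 = 0.8750, f(x_5) = 0.767544, coefficient = 4
x_6 = 1.0000, f(x_6) = 0.841471, coefficient = 2
x_7 = 1.1250, f(x_7) = 0.902268, coefficient = 4
x_8 = 1.2500, f(x_8) = 0.948985, coefficient = 2
x_9 = 1.3750, f(x_9) = 0.980893, coefficient = 4
x_10 = 1.5000, f(x_10) = 0.997495, coefficient = 1

I ≈ (0.125000/3) × 21.556235 = 0.898176
Exact value: 0.898175
Error: 0.000001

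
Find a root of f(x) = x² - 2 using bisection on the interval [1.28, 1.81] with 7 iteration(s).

f(x) = x² - 2
Initial interval: [1.28, 1.81]

Iteration 1:
  c_1 = (1.280000 + 1.810000)/2 = 1.545000
  f(c_1) = f(1.545000) = 0.387025
  f(a) × f(c) < 0, new interval: [1.280000, 1.545000]
Iteration 2:
  c_2 = (1.280000 + 1.545000)/2 = 1.412500
  f(c_2) = f(1.412500) = -0.004844
  f(a) × f(c) ≥ 0, new interval: [1.412500, 1.545000]
Iteration 3:
  c_3 = (1.412500 + 1.545000)/2 = 1.478750
  f(c_3) = f(1.478750) = 0.186702
  f(a) × f(c) < 0, new interval: [1.412500, 1.478750]
Iteration 4:
  c_4 = (1.412500 + 1.478750)/2 = 1.445625
  f(c_4) = f(1.445625) = 0.089832
  f(a) × f(c) < 0, new interval: [1.412500, 1.445625]
Iteration 5:
  c_5 = (1.412500 + 1.445625)/2 = 1.429063
  f(c_5) = f(1.429063) = 0.042220
  f(a) × f(c) < 0, new interval: [1.412500, 1.429063]
Iteration 6:
  c_6 = (1.412500 + 1.429063)/2 = 1.420781
  f(c_6) = f(1.420781) = 0.018619
  f(a) × f(c) < 0, new interval: [1.412500, 1.420781]
Iteration 7:
  c_7 = (1.412500 + 1.420781)/2 = 1.416641
  f(c_7) = f(1.416641) = 0.006871
  f(a) × f(c) < 0, new interval: [1.412500, 1.416641]

After 7 iteration(s), the approximation is c_7 = 1.416641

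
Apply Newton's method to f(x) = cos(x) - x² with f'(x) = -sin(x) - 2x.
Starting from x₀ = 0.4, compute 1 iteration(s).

f(x) = cos(x) - x²
f'(x) = -sin(x) - 2x
x₀ = 0.4

Newton-Raphson formula: x_{n+1} = x_n - f(x_n)/f'(x_n)

Iteration 1:
  f(0.400000) = 0.761061
  f'(0.400000) = -1.189418
  x_1 = 0.400000 - 0.761061/(-1.189418) = 1.039860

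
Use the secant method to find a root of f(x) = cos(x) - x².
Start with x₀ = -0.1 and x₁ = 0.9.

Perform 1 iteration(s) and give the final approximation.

f(x) = cos(x) - x²
x₀ = -0.1, x₁ = 0.9

Secant formula: x_{n+1} = x_n - f(x_n)(x_n - x_{n-1})/(f(x_n) - f(x_{n-1}))

Iteration 1:
  f(-0.100000) = 0.985004
  f(0.900000) = -0.188390
  x_2 = 0.900000 - (-0.188390)×(0.900000 - (-0.100000))/(-0.188390 - 0.985004)
       = 0.739449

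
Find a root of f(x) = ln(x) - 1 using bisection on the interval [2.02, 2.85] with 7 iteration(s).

f(x) = ln(x) - 1
Initial interval: [2.02, 2.85]

Iteration 1:
  c_1 = (2.020000 + 2.850000)/2 = 2.435000
  f(c_1) = f(2.435000) = -0.110053
  f(a) × f(c) ≥ 0, new interval: [2.435000, 2.850000]
Iteration 2:
  c_2 = (2.435000 + 2.850000)/2 = 2.642500
  f(c_2) = f(2.642500) = -0.028275
  f(a) × f(c) ≥ 0, new interval: [2.642500, 2.850000]
Iteration 3:
  c_3 = (2.642500 + 2.850000)/2 = 2.746250
  f(c_3) = f(2.746250) = 0.010236
  f(a) × f(c) < 0, new interval: [2.642500, 2.746250]
Iteration 4:
  c_4 = (2.642500 + 2.746250)/2 = 2.694375
  f(c_4) = f(2.694375) = -0.008834
  f(a) × f(c) ≥ 0, new interval: [2.694375, 2.746250]
Iteration 5:
  c_5 = (2.694375 + 2.746250)/2 = 2.720312
  f(c_5) = f(2.720312) = 0.000747
  f(a) × f(c) < 0, new interval: [2.694375, 2.720312]
Iteration 6:
  c_6 = (2.694375 + 2.720312)/2 = 2.707344
  f(c_6) = f(2.707344) = -0.004032
  f(a) × f(c) ≥ 0, new interval: [2.707344, 2.720312]
Iteration 7:
  c_7 = (2.707344 + 2.720312)/2 = 2.713828
  f(c_7) = f(2.713828) = -0.001640
  f(a) × f(c) ≥ 0, new interval: [2.713828, 2.720312]

After 7 iteration(s), the approximation is c_7 = 2.713828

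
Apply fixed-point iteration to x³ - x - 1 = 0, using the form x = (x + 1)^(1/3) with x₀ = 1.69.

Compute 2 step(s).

Equation: x³ - x - 1 = 0
Fixed-point form: x = (x + 1)^(1/3)
x₀ = 1.69

x_1 = g(1.690000) = 1.390755
x_2 = g(1.390755) = 1.337145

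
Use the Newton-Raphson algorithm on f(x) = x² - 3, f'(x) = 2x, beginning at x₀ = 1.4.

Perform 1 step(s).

f(x) = x² - 3
f'(x) = 2x
x₀ = 1.4

Newton-Raphson formula: x_{n+1} = x_n - f(x_n)/f'(x_n)

Iteration 1:
  f(1.400000) = -1.040000
  f'(1.400000) = 2.800000
  x_1 = 1.400000 - (-1.040000)/2.800000 = 1.771429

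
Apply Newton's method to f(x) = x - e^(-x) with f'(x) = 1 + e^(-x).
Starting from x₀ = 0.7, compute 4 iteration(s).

f(x) = x - e^(-x)
f'(x) = 1 + e^(-x)
x₀ = 0.7

Newton-Raphson formula: x_{n+1} = x_n - f(x_n)/f'(x_n)

Iteration 1:
  f(0.700000) = 0.203415
  f'(0.700000) = 1.496585
  x_1 = 0.700000 - 0.203415/1.496585 = 0.564081
Iteration 2:
  f(0.564081) = -0.004802
  f'(0.564081) = 1.568883
  x_2 = 0.564081 - (-0.004802)/1.568883 = 0.567142
Iteration 3:
  f(0.567142) = -0.000003
  f'(0.567142) = 1.567144
  x_3 = 0.567142 - (-0.000003)/1.567144 = 0.567143
Iteration 4:
  f(0.567143) = 0.000000
  f'(0.567143) = 1.567143
  x_4 = 0.567143 - 0.000000/1.567143 = 0.567143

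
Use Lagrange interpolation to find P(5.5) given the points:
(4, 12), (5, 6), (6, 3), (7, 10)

Lagrange interpolation formula:
P(x) = Σ yᵢ × Lᵢ(x)
where Lᵢ(x) = Π_{j≠i} (x - xⱼ)/(xᵢ - xⱼ)

L_0(5.5) = (5.5 - 5)/(4 - 5) × (5.5 - 6)/(4 - 6) × (5.5 - 7)/(4 - 7) = -0.062500
L_1(5.5) = (5.5 - 4)/(5 - 4) × (5.5 - 6)/(5 - 6) × (5.5 - 7)/(5 - 7) = 0.562500
L_2(5.5) = (5.5 - 4)/(6 - 4) × (5.5 - 5)/(6 - 5) × (5.5 - 7)/(6 - 7) = 0.562500
L_3(5.5) = (5.5 - 4)/(7 - 4) × (5.5 - 5)/(7 - 5) × (5.5 - 6)/(7 - 6) = -0.062500

P(5.5) = 12×L_0(5.5) + 6×L_1(5.5) + 3×L_2(5.5) + 10×L_3(5.5)
P(5.5) = 3.687500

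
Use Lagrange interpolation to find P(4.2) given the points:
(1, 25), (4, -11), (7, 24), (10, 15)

Lagrange interpolation formula:
P(x) = Σ yᵢ × Lᵢ(x)
where Lᵢ(x) = Π_{j≠i} (x - xⱼ)/(xᵢ - xⱼ)

L_0(4.2) = (4.2 - 4)/(1 - 4) × (4.2 - 7)/(1 - 7) × (4.2 - 10)/(1 - 10) = -0.020049
L_1(4.2) = (4.2 - 1)/(4 - 1) × (4.2 - 7)/(4 - 7) × (4.2 - 10)/(4 - 10) = 0.962370
L_2(4.2) = (4.2 - 1)/(7 - 1) × (4.2 - 4)/(7 - 4) × (4.2 - 10)/(7 - 10) = 0.068741
L_3(4.2) = (4.2 - 1)/(10 - 1) × (4.2 - 4)/(10 - 4) × (4.2 - 7)/(10 - 7) = -0.011062

P(4.2) = 25×L_0(4.2) + (-11)×L_1(4.2) + 24×L_2(4.2) + 15×L_3(4.2)
P(4.2) = -9.603457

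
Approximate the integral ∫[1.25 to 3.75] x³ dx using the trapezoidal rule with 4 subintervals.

f(x) = x³
a = 1.25, b = 3.75, n = 4
h = (b - a)/n = 0.625000

Trapezoidal rule: (h/2)[f(x₀) + 2f(x₁) + 2f(x₂) + ... + f(xₙ)]

x_0 = 1.2500, f(x_0) = 1.953125, coefficient = 1
x_1 = 1.8750, f(x_1) = 6.591797, coefficient = 2
x_2 = 2.5000, f(x_2) = 15.625000, coefficient = 2
x_3 = 3.1250, f(x_3) = 30.517578, coefficient = 2
x_4 = 3.7500, f(x_4) = 52.734375, coefficient = 1

I ≈ (0.625000/2) × 160.156250 = 50.048828
Exact value: 48.828125
Error: 1.220703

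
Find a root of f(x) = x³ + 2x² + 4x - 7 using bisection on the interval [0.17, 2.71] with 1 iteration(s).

f(x) = x³ + 2x² + 4x - 7
Initial interval: [0.17, 2.71]

Iteration 1:
  c_1 = (0.170000 + 2.710000)/2 = 1.440000
  f(c_1) = f(1.440000) = 5.893184
  f(a) × f(c) < 0, new interval: [0.170000, 1.440000]

After 1 iteration(s), the approximation is c_1 = 1.440000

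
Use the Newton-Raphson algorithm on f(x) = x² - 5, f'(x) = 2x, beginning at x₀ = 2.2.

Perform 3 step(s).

f(x) = x² - 5
f'(x) = 2x
x₀ = 2.2

Newton-Raphson formula: x_{n+1} = x_n - f(x_n)/f'(x_n)

Iteration 1:
  f(2.200000) = -0.160000
  f'(2.200000) = 4.400000
  x_1 = 2.200000 - (-0.160000)/4.400000 = 2.236364
Iteration 2:
  f(2.236364) = 0.001322
  f'(2.236364) = 4.472727
  x_2 = 2.236364 - 0.001322/4.472727 = 2.236068
Iteration 3:
  f(2.236068) = 0.000000
  f'(2.236068) = 4.472136
  x_3 = 2.236068 - 0.000000/4.472136 = 2.236068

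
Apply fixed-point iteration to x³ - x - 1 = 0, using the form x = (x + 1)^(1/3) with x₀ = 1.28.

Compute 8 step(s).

Equation: x³ - x - 1 = 0
Fixed-point form: x = (x + 1)^(1/3)
x₀ = 1.28

x_1 = g(1.280000) = 1.316169
x_2 = g(1.316169) = 1.323092
x_3 = g(1.323092) = 1.324409
x_4 = g(1.324409) = 1.324659
x_5 = g(1.324659) = 1.324707
x_6 = g(1.324707) = 1.324716
x_7 = g(1.324716) = 1.324718
x_8 = g(1.324718) = 1.324718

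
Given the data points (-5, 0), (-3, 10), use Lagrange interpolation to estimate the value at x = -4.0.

Lagrange interpolation formula:
P(x) = Σ yᵢ × Lᵢ(x)
where Lᵢ(x) = Π_{j≠i} (x - xⱼ)/(xᵢ - xⱼ)

L_0(-4.0) = (-4.0 - (-3))/(-5 - (-3)) = 0.500000
L_1(-4.0) = (-4.0 - (-5))/(-3 - (-5)) = 0.500000

P(-4.0) = 0×L_0(-4.0) + 10×L_1(-4.0)
P(-4.0) = 5.000000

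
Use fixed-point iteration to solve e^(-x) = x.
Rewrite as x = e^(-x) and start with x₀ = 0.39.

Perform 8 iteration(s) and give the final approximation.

Equation: e^(-x) = x
Fixed-point form: x = e^(-x)
x₀ = 0.39

x_1 = g(0.390000) = 0.677057
x_2 = g(0.677057) = 0.508110
x_3 = g(0.508110) = 0.601631
x_4 = g(0.601631) = 0.547917
x_5 = g(0.547917) = 0.578153
x_6 = g(0.578153) = 0.560934
x_7 = g(0.560934) = 0.570676
x_8 = g(0.570676) = 0.565143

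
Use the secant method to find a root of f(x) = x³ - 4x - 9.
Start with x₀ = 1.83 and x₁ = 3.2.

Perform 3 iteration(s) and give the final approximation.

f(x) = x³ - 4x - 9
x₀ = 1.83, x₁ = 3.2

Secant formula: x_{n+1} = x_n - f(x_n)(x_n - x_{n-1})/(f(x_n) - f(x_{n-1}))

Iteration 1:
  f(1.830000) = -10.191513
  f(3.200000) = 10.968000
  x_2 = 3.200000 - 10.968000×(3.200000 - 1.830000)/(10.968000 - (-10.191513))
       = 2.489863
Iteration 2:
  f(3.200000) = 10.968000
  f(2.489863) = -3.523756
  x_3 = 2.489863 - (-3.523756)×(2.489863 - 3.200000)/(-3.523756 - 10.968000)
       = 2.662537
Iteration 3:
  f(2.489863) = -3.523756
  f(2.662537) = -0.775153
  x_4 = 2.662537 - (-0.775153)×(2.662537 - 2.489863)/(-0.775153 - (-3.523756))
       = 2.711234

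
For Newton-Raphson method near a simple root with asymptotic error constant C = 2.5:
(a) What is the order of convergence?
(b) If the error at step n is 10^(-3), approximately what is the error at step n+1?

(a) Newton-Raphson has quadratic (order 2) convergence near simple roots.
    This means |e_{n+1}| ≈ C|e_n|².

(b) With |e_n| = 10^(-3) and C = 2.5:
    |e_{n+1}| ≈ 2.5 × (10^(-3))² = 2.5 × 10^(-6)

(a) 2 (quadratic); (b) |e_{n+1}| ≈ 2.500e-06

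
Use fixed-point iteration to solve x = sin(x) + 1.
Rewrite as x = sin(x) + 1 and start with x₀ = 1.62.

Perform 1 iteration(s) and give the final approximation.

Equation: x = sin(x) + 1
Fixed-point form: x = sin(x) + 1
x₀ = 1.62

x_1 = g(1.620000) = 1.998790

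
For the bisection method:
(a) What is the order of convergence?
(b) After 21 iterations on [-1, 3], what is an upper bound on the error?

(a) Bisection has linear (order 1) convergence; the error is halved each step.

(b) Error bound = (b-a)/2^n = (3 - (-1))/2^{21}
    = 4/2^{21}

(a) 1 (linear); (b) error ≤ 1.91e-06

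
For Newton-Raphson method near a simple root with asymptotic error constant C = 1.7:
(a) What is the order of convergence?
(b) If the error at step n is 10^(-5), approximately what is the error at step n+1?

(a) Newton-Raphson has quadratic (order 2) convergence near simple roots.
    This means |e_{n+1}| ≈ C|e_n|².

(b) With |e_n| = 10^(-5) and C = 1.7:
    |e_{n+1}| ≈ 1.7 × (10^(-5))² = 1.7 × 10^(-10)

(a) 2 (quadratic); (b) |e_{n+1}| ≈ 1.700e-10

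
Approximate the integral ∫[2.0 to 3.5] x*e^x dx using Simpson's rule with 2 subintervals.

f(x) = x*e^x
a = 2.0, b = 3.5, n = 2
h = (b - a)/n = 0.750000

Simpson's rule: (h/3)[f(x₀) + 4f(x₁) + 2f(x₂) + ... + f(xₙ)]

x_0 = 2.0000, f(x_0) = 14.778112, coefficient = 1
x_1 = 2.7500, f(x_1) = 43.017238, coefficient = 4
x_2 = 3.5000, f(x_2) = 115.904082, coefficient = 1

I ≈ (0.750000/3) × 302.751145 = 75.687786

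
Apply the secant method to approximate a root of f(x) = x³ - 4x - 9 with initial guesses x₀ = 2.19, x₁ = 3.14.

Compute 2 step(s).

f(x) = x³ - 4x - 9
x₀ = 2.19, x₁ = 3.14

Secant formula: x_{n+1} = x_n - f(x_n)(x_n - x_{n-1})/(f(x_n) - f(x_{n-1}))

Iteration 1:
  f(2.190000) = -7.256541
  f(3.140000) = 9.399144
  x_2 = 3.140000 - 9.399144×(3.140000 - 2.190000)/(9.399144 - (-7.256541))
       = 2.603896
Iteration 2:
  f(3.140000) = 9.399144
  f(2.603896) = -1.760462
  x_3 = 2.603896 - (-1.760462)×(2.603896 - 3.140000)/(-1.760462 - 9.399144)
       = 2.688468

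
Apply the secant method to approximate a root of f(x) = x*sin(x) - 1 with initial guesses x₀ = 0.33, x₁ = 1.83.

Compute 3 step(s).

f(x) = x*sin(x) - 1
x₀ = 0.33, x₁ = 1.83

Secant formula: x_{n+1} = x_n - f(x_n)(x_n - x_{n-1})/(f(x_n) - f(x_{n-1}))

Iteration 1:
  f(0.330000) = -0.893066
  f(1.830000) = 0.768868
  x_2 = 1.830000 - 0.768868×(1.830000 - 0.330000)/(0.768868 - (-0.893066))
       = 1.136048
Iteration 2:
  f(1.830000) = 0.768868
  f(1.136048) = 0.030369
  x_3 = 1.136048 - 0.030369×(1.136048 - 1.830000)/(0.030369 - 0.768868)
       = 1.107511
Iteration 3:
  f(1.136048) = 0.030369
  f(1.107511) = -0.009232
  x_4 = 1.107511 - (-0.009232)×(1.107511 - 1.136048)/(-0.009232 - 0.030369)
       = 1.114164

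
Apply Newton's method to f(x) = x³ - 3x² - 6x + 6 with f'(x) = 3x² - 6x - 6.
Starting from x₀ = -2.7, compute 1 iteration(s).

f(x) = x³ - 3x² - 6x + 6
f'(x) = 3x² - 6x - 6
x₀ = -2.7

Newton-Raphson formula: x_{n+1} = x_n - f(x_n)/f'(x_n)

Iteration 1:
  f(-2.700000) = -19.353000
  f'(-2.700000) = 32.070000
  x_1 = -2.700000 - (-19.353000)/32.070000 = -2.096539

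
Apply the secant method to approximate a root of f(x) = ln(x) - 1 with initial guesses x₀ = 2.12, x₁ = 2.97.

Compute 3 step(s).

f(x) = ln(x) - 1
x₀ = 2.12, x₁ = 2.97

Secant formula: x_{n+1} = x_n - f(x_n)(x_n - x_{n-1})/(f(x_n) - f(x_{n-1}))

Iteration 1:
  f(2.120000) = -0.248584
  f(2.970000) = 0.088562
  x_2 = 2.970000 - 0.088562×(2.970000 - 2.120000)/(0.088562 - (-0.248584))
       = 2.746721
Iteration 2:
  f(2.970000) = 0.088562
  f(2.746721) = 0.010408
  x_3 = 2.746721 - 0.010408×(2.746721 - 2.970000)/(0.010408 - 0.088562)
       = 2.716987
Iteration 3:
  f(2.746721) = 0.010408
  f(2.716987) = -0.000477
  x_4 = 2.716987 - (-0.000477)×(2.716987 - 2.746721)/(-0.000477 - 0.010408)
       = 2.718289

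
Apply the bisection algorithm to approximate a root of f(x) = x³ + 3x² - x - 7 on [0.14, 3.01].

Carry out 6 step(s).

f(x) = x³ + 3x² - x - 7
Initial interval: [0.14, 3.01]

Iteration 1:
  c_1 = (0.140000 + 3.010000)/2 = 1.575000
  f(c_1) = f(1.575000) = 2.773859
  f(a) × f(c) < 0, new interval: [0.140000, 1.575000]
Iteration 2:
  c_2 = (0.140000 + 1.575000)/2 = 0.857500
  f(c_2) = f(0.857500) = -5.021056
  f(a) × f(c) ≥ 0, new interval: [0.857500, 1.575000]
Iteration 3:
  c_3 = (0.857500 + 1.575000)/2 = 1.216250
  f(c_3) = f(1.216250) = -1.979303
  f(a) × f(c) ≥ 0, new interval: [1.216250, 1.575000]
Iteration 4:
  c_4 = (1.216250 + 1.575000)/2 = 1.395625
  f(c_4) = f(1.395625) = 0.166038
  f(a) × f(c) < 0, new interval: [1.216250, 1.395625]
Iteration 5:
  c_5 = (1.216250 + 1.395625)/2 = 1.305937
  f(c_5) = f(1.305937) = -0.962278
  f(a) × f(c) ≥ 0, new interval: [1.305937, 1.395625]
Iteration 6:
  c_6 = (1.305937 + 1.395625)/2 = 1.350781
  f(c_6) = f(1.350781) = -0.412302
  f(a) × f(c) ≥ 0, new interval: [1.350781, 1.395625]

After 6 iteration(s), the approximation is c_6 = 1.350781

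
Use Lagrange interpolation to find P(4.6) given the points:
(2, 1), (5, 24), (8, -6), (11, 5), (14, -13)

Lagrange interpolation formula:
P(x) = Σ yᵢ × Lᵢ(x)
where Lᵢ(x) = Π_{j≠i} (x - xⱼ)/(xᵢ - xⱼ)

L_0(4.6) = (4.6 - 5)/(2 - 5) × (4.6 - 8)/(2 - 8) × (4.6 - 11)/(2 - 11) × (4.6 - 14)/(2 - 14) = 0.042087
L_1(4.6) = (4.6 - 2)/(5 - 2) × (4.6 - 8)/(5 - 8) × (4.6 - 11)/(5 - 11) × (4.6 - 14)/(5 - 14) = 1.094268
L_2(4.6) = (4.6 - 2)/(8 - 2) × (4.6 - 5)/(8 - 5) × (4.6 - 11)/(8 - 11) × (4.6 - 14)/(8 - 14) = -0.193106
L_3(4.6) = (4.6 - 2)/(11 - 2) × (4.6 - 5)/(11 - 5) × (4.6 - 8)/(11 - 8) × (4.6 - 14)/(11 - 14) = 0.068392
L_4(4.6) = (4.6 - 2)/(14 - 2) × (4.6 - 5)/(14 - 5) × (4.6 - 8)/(14 - 8) × (4.6 - 11)/(14 - 11) = -0.011641

P(4.6) = 1×L_0(4.6) + 24×L_1(4.6) + (-6)×L_2(4.6) + 5×L_3(4.6) + (-13)×L_4(4.6)
P(4.6) = 27.956458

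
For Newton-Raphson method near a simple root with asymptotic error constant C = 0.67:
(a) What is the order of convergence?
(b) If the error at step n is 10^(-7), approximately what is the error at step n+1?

(a) Newton-Raphson has quadratic (order 2) convergence near simple roots.
    This means |e_{n+1}| ≈ C|e_n|².

(b) With |e_n| = 10^(-7) and C = 0.67:
    |e_{n+1}| ≈ 0.67 × (10^(-7))² = 0.67 × 10^(-14)

(a) 2 (quadratic); (b) |e_{n+1}| ≈ 6.700e-15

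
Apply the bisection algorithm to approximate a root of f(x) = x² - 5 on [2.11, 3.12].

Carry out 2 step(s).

f(x) = x² - 5
Initial interval: [2.11, 3.12]

Iteration 1:
  c_1 = (2.110000 + 3.120000)/2 = 2.615000
  f(c_1) = f(2.615000) = 1.838225
  f(a) × f(c) < 0, new interval: [2.110000, 2.615000]
Iteration 2:
  c_2 = (2.110000 + 2.615000)/2 = 2.362500
  f(c_2) = f(2.362500) = 0.581406
  f(a) × f(c) < 0, new interval: [2.110000, 2.362500]

After 2 iteration(s), the approximation is c_2 = 2.362500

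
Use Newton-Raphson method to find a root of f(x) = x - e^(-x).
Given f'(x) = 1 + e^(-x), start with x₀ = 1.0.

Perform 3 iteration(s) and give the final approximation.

f(x) = x - e^(-x)
f'(x) = 1 + e^(-x)
x₀ = 1.0

Newton-Raphson formula: x_{n+1} = x_n - f(x_n)/f'(x_n)

Iteration 1:
  f(1.000000) = 0.632121
  f'(1.000000) = 1.367879
  x_1 = 1.000000 - 0.632121/1.367879 = 0.537883
Iteration 2:
  f(0.537883) = -0.046100
  f'(0.537883) = 1.583983
  x_2 = 0.537883 - (-0.046100)/1.583983 = 0.566987
Iteration 3:
  f(0.566987) = -0.000245
  f'(0.566987) = 1.567232
  x_3 = 0.566987 - (-0.000245)/1.567232 = 0.567143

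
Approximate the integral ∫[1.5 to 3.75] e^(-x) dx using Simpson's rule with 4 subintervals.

f(x) = e^(-x)
a = 1.5, b = 3.75, n = 4
h = (b - a)/n = 0.562500

Simpson's rule: (h/3)[f(x₀) + 4f(x₁) + 2f(x₂) + ... + f(xₙ)]

x_0 = 1.5000, f(x_0) = 0.223130, coefficient = 1
x_1 = 2.0625, f(x_1) = 0.127136, coefficient = 4
x_2 = 2.6250, f(x_2) = 0.072440, coefficient = 2
x_3 = 3.1875, f(x_3) = 0.041275, coefficient = 4
x_4 = 3.7500, f(x_4) = 0.023518, coefficient = 1

I ≈ (0.562500/3) × 1.065170 = 0.199719
Exact value: 0.199612
Error: 0.000107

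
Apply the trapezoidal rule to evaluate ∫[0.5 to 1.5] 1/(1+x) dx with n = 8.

f(x) = 1/(1+x)
a = 0.5, b = 1.5, n = 8
h = (b - a)/n = 0.125000

Trapezoidal rule: (h/2)[f(x₀) + 2f(x₁) + 2f(x₂) + ... + f(xₙ)]

x_0 = 0.5000, f(x_0) = 0.666667, coefficient = 1
x_1 = 0.6250, f(x_1) = 0.615385, coefficient = 2
x_2 = 0.7500, f(x_2) = 0.571429, coefficient = 2
x_3 = 0.8750, f(x_3) = 0.533333, coefficient = 2
x_4 = 1.0000, f(x_4) = 0.500000, coefficient = 2
x_5 = 1.1250, f(x_5) = 0.470588, coefficient = 2
x_6 = 1.2500, f(x_6) = 0.444444, coefficient = 2
x_7 = 1.3750, f(x_7) = 0.421053, coefficient = 2
x_8 = 1.5000, f(x_8) = 0.400000, coefficient = 1

I ≈ (0.125000/2) × 8.179130 = 0.511196
Exact value: 0.510826
Error: 0.000370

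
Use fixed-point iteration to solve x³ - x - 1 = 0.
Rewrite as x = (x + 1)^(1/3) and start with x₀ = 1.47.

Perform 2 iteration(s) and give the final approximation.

Equation: x³ - x - 1 = 0
Fixed-point form: x = (x + 1)^(1/3)
x₀ = 1.47

x_1 = g(1.470000) = 1.351758
x_2 = g(1.351758) = 1.329834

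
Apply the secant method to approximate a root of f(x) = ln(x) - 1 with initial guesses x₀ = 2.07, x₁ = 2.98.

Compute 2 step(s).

f(x) = ln(x) - 1
x₀ = 2.07, x₁ = 2.98

Secant formula: x_{n+1} = x_n - f(x_n)(x_n - x_{n-1})/(f(x_n) - f(x_{n-1}))

Iteration 1:
  f(2.070000) = -0.272451
  f(2.980000) = 0.091923
  x_2 = 2.980000 - 0.091923×(2.980000 - 2.070000)/(0.091923 - (-0.272451))
       = 2.750428
Iteration 2:
  f(2.980000) = 0.091923
  f(2.750428) = 0.011757
  x_3 = 2.750428 - 0.011757×(2.750428 - 2.980000)/(0.011757 - 0.091923)
       = 2.716761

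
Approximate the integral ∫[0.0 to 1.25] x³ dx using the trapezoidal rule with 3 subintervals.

f(x) = x³
a = 0.0, b = 1.25, n = 3
h = (b - a)/n = 0.416667

Trapezoidal rule: (h/2)[f(x₀) + 2f(x₁) + 2f(x₂) + ... + f(xₙ)]

x_0 = 0.0000, f(x_0) = 0.000000, coefficient = 1
x_1 = 0.4167, f(x_1) = 0.072338, coefficient = 2
x_2 = 0.8333, f(x_2) = 0.578704, coefficient = 2
x_3 = 1.2500, f(x_3) = 1.953125, coefficient = 1

I ≈ (0.416667/2) × 3.255208 = 0.678168
Exact value: 0.610352
Error: 0.067817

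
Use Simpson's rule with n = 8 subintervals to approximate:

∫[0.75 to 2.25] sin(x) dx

f(x) = sin(x)
a = 0.75, b = 2.25, n = 8
h = (b - a)/n = 0.187500

Simpson's rule: (h/3)[f(x₀) + 4f(x₁) + 2f(x₂) + ... + f(xₙ)]

x_0 = 0.7500, f(x_0) = 0.681639, coefficient = 1
x_1 = 0.9375, f(x_1) = 0.806081, coefficient = 4
x_2 = 1.1250, f(x_2) = 0.902268, coefficient = 2
x_3 = 1.3125, f(x_3) = 0.966827, coefficient = 4
x_4 = 1.5000, f(x_4) = 0.997495, coefficient = 2
x_5 = 1.6875, f(x_5) = 0.993198, coefficient = 4
x_6 = 1.8750, f(x_6) = 0.954086, coefficient = 2
x_7 = 2.0625, f(x_7) = 0.881530, coefficient = 4
x_8 = 2.2500, f(x_8) = 0.778073, coefficient = 1

I ≈ (0.187500/3) × 21.757950 = 1.359872
Exact value: 1.359862
Error: 0.000009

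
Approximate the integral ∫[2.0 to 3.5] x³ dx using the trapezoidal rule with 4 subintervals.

f(x) = x³
a = 2.0, b = 3.5, n = 4
h = (b - a)/n = 0.375000

Trapezoidal rule: (h/2)[f(x₀) + 2f(x₁) + 2f(x₂) + ... + f(xₙ)]

x_0 = 2.0000, f(x_0) = 8.000000, coefficient = 1
x_1 = 2.3750, f(x_1) = 13.396484, coefficient = 2
x_2 = 2.7500, f(x_2) = 20.796875, coefficient = 2
x_3 = 3.1250, f(x_3) = 30.517578, coefficient = 2
x_4 = 3.5000, f(x_4) = 42.875000, coefficient = 1

I ≈ (0.375000/2) × 180.296875 = 33.805664
Exact value: 33.515625
Error: 0.290039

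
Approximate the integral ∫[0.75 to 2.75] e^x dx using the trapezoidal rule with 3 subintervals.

f(x) = e^x
a = 0.75, b = 2.75, n = 3
h = (b - a)/n = 0.666667

Trapezoidal rule: (h/2)[f(x₀) + 2f(x₁) + 2f(x₂) + ... + f(xₙ)]

x_0 = 0.7500, f(x_0) = 2.117000, coefficient = 1
x_1 = 1.4167, f(x_1) = 4.123353, coefficient = 2
x_2 = 2.0833, f(x_2) = 8.031195, coefficient = 2
x_3 = 2.7500, f(x_3) = 15.642632, coefficient = 1

I ≈ (0.666667/2) × 42.068728 = 14.022909
Exact value: 13.525632
Error: 0.497277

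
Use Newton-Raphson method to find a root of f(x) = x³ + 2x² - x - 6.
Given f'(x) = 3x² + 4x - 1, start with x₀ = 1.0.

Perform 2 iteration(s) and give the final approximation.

f(x) = x³ + 2x² - x - 6
f'(x) = 3x² + 4x - 1
x₀ = 1.0

Newton-Raphson formula: x_{n+1} = x_n - f(x_n)/f'(x_n)

Iteration 1:
  f(1.000000) = -4.000000
  f'(1.000000) = 6.000000
  x_1 = 1.000000 - (-4.000000)/6.000000 = 1.666667
Iteration 2:
  f(1.666667) = 2.518519
  f'(1.666667) = 14.000000
  x_2 = 1.666667 - 2.518519/14.000000 = 1.486772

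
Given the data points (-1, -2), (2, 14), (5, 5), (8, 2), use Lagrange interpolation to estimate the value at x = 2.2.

Lagrange interpolation formula:
P(x) = Σ yᵢ × Lᵢ(x)
where Lᵢ(x) = Π_{j≠i} (x - xⱼ)/(xᵢ - xⱼ)

L_0(2.2) = (2.2 - 2)/(-1 - 2) × (2.2 - 5)/(-1 - 5) × (2.2 - 8)/(-1 - 8) = -0.020049
L_1(2.2) = (2.2 - (-1))/(2 - (-1)) × (2.2 - 5)/(2 - 5) × (2.2 - 8)/(2 - 8) = 0.962370
L_2(2.2) = (2.2 - (-1))/(5 - (-1)) × (2.2 - 2)/(5 - 2) × (2.2 - 8)/(5 - 8) = 0.068741
L_3(2.2) = (2.2 - (-1))/(8 - (-1)) × (2.2 - 2)/(8 - 2) × (2.2 - 5)/(8 - 5) = -0.011062

P(2.2) = (-2)×L_0(2.2) + 14×L_1(2.2) + 5×L_2(2.2) + 2×L_3(2.2)
P(2.2) = 13.834864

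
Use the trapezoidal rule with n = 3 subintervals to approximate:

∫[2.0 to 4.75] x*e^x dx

f(x) = x*e^x
a = 2.0, b = 4.75, n = 3
h = (b - a)/n = 0.916667

Trapezoidal rule: (h/2)[f(x₀) + 2f(x₁) + 2f(x₂) + ... + f(xₙ)]

x_0 = 2.0000, f(x_0) = 14.778112, coefficient = 1
x_1 = 2.9167, f(x_1) = 53.898793, coefficient = 2
x_2 = 3.8333, f(x_2) = 177.162622, coefficient = 2
x_3 = 4.7500, f(x_3) = 549.025352, coefficient = 1

I ≈ (0.916667/2) × 1025.926293 = 470.216218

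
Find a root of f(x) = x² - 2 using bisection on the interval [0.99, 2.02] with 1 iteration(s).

f(x) = x² - 2
Initial interval: [0.99, 2.02]

Iteration 1:
  c_1 = (0.990000 + 2.020000)/2 = 1.505000
  f(c_1) = f(1.505000) = 0.265025
  f(a) × f(c) < 0, new interval: [0.990000, 1.505000]

After 1 iteration(s), the approximation is c_1 = 1.505000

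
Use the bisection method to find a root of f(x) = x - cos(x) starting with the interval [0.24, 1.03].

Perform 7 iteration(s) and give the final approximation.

f(x) = x - cos(x)
Initial interval: [0.24, 1.03]

Iteration 1:
  c_1 = (0.240000 + 1.030000)/2 = 0.635000
  f(c_1) = f(0.635000) = -0.170072
  f(a) × f(c) ≥ 0, new interval: [0.635000, 1.030000]
Iteration 2:
  c_2 = (0.635000 + 1.030000)/2 = 0.832500
  f(c_2) = f(0.832500) = 0.159471
  f(a) × f(c) < 0, new interval: [0.635000, 0.832500]
Iteration 3:
  c_3 = (0.635000 + 0.832500)/2 = 0.733750
  f(c_3) = f(0.733750) = -0.008918
  f(a) × f(c) ≥ 0, new interval: [0.733750, 0.832500]
Iteration 4:
  c_4 = (0.733750 + 0.832500)/2 = 0.783125
  f(c_4) = f(0.783125) = 0.074413
  f(a) × f(c) < 0, new interval: [0.733750, 0.783125]
Iteration 5:
  c_5 = (0.733750 + 0.783125)/2 = 0.758438
  f(c_5) = f(0.758438) = 0.032526
  f(a) × f(c) < 0, new interval: [0.733750, 0.758438]
Iteration 6:
  c_6 = (0.733750 + 0.758438)/2 = 0.746094
  f(c_6) = f(0.746094) = 0.011748
  f(a) × f(c) < 0, new interval: [0.733750, 0.746094]
Iteration 7:
  c_7 = (0.733750 + 0.746094)/2 = 0.739922
  f(c_7) = f(0.739922) = 0.001401
  f(a) × f(c) < 0, new interval: [0.733750, 0.739922]

After 7 iteration(s), the approximation is c_7 = 0.739922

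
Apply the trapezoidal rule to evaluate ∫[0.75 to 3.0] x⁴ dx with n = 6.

f(x) = x⁴
a = 0.75, b = 3.0, n = 6
h = (b - a)/n = 0.375000

Trapezoidal rule: (h/2)[f(x₀) + 2f(x₁) + 2f(x₂) + ... + f(xₙ)]

x_0 = 0.7500, f(x_0) = 0.316406, coefficient = 1
x_1 = 1.1250, f(x_1) = 1.601807, coefficient = 2
x_2 = 1.5000, f(x_2) = 5.062500, coefficient = 2
x_3 = 1.8750, f(x_3) = 12.359619, coefficient = 2
x_4 = 2.2500, f(x_4) = 25.628906, coefficient = 2
x_5 = 2.6250, f(x_5) = 47.480713, coefficient = 2
x_6 = 3.0000, f(x_6) = 81.000000, coefficient = 1

I ≈ (0.375000/2) × 265.583496 = 49.796906
Exact value: 48.552539
Error: 1.244366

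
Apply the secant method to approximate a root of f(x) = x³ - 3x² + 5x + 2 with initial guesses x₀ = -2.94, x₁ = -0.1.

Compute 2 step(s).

f(x) = x³ - 3x² + 5x + 2
x₀ = -2.94, x₁ = -0.1

Secant formula: x_{n+1} = x_n - f(x_n)(x_n - x_{n-1})/(f(x_n) - f(x_{n-1}))

Iteration 1:
  f(-2.940000) = -64.042984
  f(-0.100000) = 1.469000
  x_2 = -0.100000 - 1.469000×(-0.100000 - (-2.940000))/(1.469000 - (-64.042984))
       = -0.163682
Iteration 2:
  f(-0.100000) = 1.469000
  f(-0.163682) = 1.096827
  x_3 = -0.163682 - 1.096827×(-0.163682 - (-0.100000))/(1.096827 - 1.469000)
       = -0.351360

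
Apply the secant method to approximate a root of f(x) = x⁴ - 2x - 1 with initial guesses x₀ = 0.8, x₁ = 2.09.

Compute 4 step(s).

f(x) = x⁴ - 2x - 1
x₀ = 0.8, x₁ = 2.09

Secant formula: x_{n+1} = x_n - f(x_n)(x_n - x_{n-1})/(f(x_n) - f(x_{n-1}))

Iteration 1:
  f(0.800000) = -2.190400
  f(2.090000) = 13.900298
  x_2 = 2.090000 - 13.900298×(2.090000 - 0.800000)/(13.900298 - (-2.190400))
       = 0.975606
Iteration 2:
  f(2.090000) = 13.900298
  f(0.975606) = -2.045276
  x_3 = 0.975606 - (-2.045276)×(0.975606 - 2.090000)/(-2.045276 - 13.900298)
       = 1.118545
Iteration 3:
  f(0.975606) = -2.045276
  f(1.118545) = -1.671733
  x_4 = 1.118545 - (-1.671733)×(1.118545 - 0.975606)/(-1.671733 - (-2.045276))
       = 1.758245
Iteration 4:
  f(1.118545) = -1.671733
  f(1.758245) = 5.040431
  x_5 = 1.758245 - 5.040431×(1.758245 - 1.118545)/(5.040431 - (-1.671733))
       = 1.277869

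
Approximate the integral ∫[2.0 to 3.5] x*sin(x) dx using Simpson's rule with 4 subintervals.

f(x) = x*sin(x)
a = 2.0, b = 3.5, n = 4
h = (b - a)/n = 0.375000

Simpson's rule: (h/3)[f(x₀) + 4f(x₁) + 2f(x₂) + ... + f(xₙ)]

x_0 = 2.0000, f(x_0) = 1.818595, coefficient = 1
x_1 = 2.3750, f(x_1) = 1.647502, coefficient = 4
x_2 = 2.7500, f(x_2) = 1.049568, coefficient = 2
x_3 = 3.1250, f(x_3) = 0.051850, coefficient = 4
x_4 = 3.5000, f(x_4) = -1.227741, coefficient = 1

I ≈ (0.375000/3) × 9.487395 = 1.185924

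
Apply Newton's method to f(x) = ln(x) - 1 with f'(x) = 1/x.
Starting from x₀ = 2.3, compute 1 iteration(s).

f(x) = ln(x) - 1
f'(x) = 1/x
x₀ = 2.3

Newton-Raphson formula: x_{n+1} = x_n - f(x_n)/f'(x_n)

Iteration 1:
  f(2.300000) = -0.167091
  f'(2.300000) = 0.434783
  x_1 = 2.300000 - (-0.167091)/0.434783 = 2.684309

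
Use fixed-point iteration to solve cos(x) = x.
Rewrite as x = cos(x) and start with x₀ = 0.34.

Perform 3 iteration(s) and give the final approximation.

Equation: cos(x) = x
Fixed-point form: x = cos(x)
x₀ = 0.34

x_1 = g(0.340000) = 0.942755
x_2 = g(0.942755) = 0.587561
x_3 = g(0.587561) = 0.832295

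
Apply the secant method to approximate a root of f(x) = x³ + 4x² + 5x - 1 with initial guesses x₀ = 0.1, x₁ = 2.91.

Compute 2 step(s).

f(x) = x³ + 4x² + 5x - 1
x₀ = 0.1, x₁ = 2.91

Secant formula: x_{n+1} = x_n - f(x_n)(x_n - x_{n-1})/(f(x_n) - f(x_{n-1}))

Iteration 1:
  f(0.100000) = -0.459000
  f(2.910000) = 72.064571
  x_2 = 2.910000 - 72.064571×(2.910000 - 0.100000)/(72.064571 - (-0.459000))
       = 0.117784
Iteration 2:
  f(2.910000) = 72.064571
  f(0.117784) = -0.353951
  x_3 = 0.117784 - (-0.353951)×(0.117784 - 2.910000)/(-0.353951 - 72.064571)
       = 0.131432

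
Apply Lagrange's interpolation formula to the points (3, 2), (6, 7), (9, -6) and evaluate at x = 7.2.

Lagrange interpolation formula:
P(x) = Σ yᵢ × Lᵢ(x)
where Lᵢ(x) = Π_{j≠i} (x - xⱼ)/(xᵢ - xⱼ)

L_0(7.2) = (7.2 - 6)/(3 - 6) × (7.2 - 9)/(3 - 9) = -0.120000
L_1(7.2) = (7.2 - 3)/(6 - 3) × (7.2 - 9)/(6 - 9) = 0.840000
L_2(7.2) = (7.2 - 3)/(9 - 3) × (7.2 - 6)/(9 - 6) = 0.280000

P(7.2) = 2×L_0(7.2) + 7×L_1(7.2) + (-6)×L_2(7.2)
P(7.2) = 3.960000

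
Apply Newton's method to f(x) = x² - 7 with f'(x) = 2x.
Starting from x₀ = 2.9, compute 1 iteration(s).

f(x) = x² - 7
f'(x) = 2x
x₀ = 2.9

Newton-Raphson formula: x_{n+1} = x_n - f(x_n)/f'(x_n)

Iteration 1:
  f(2.900000) = 1.410000
  f'(2.900000) = 5.800000
  x_1 = 2.900000 - 1.410000/5.800000 = 2.656897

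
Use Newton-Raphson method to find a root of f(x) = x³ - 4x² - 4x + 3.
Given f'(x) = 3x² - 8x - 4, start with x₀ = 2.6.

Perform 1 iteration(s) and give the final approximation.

f(x) = x³ - 4x² - 4x + 3
f'(x) = 3x² - 8x - 4
x₀ = 2.6

Newton-Raphson formula: x_{n+1} = x_n - f(x_n)/f'(x_n)

Iteration 1:
  f(2.600000) = -16.864000
  f'(2.600000) = -4.520000
  x_1 = 2.600000 - (-16.864000)/(-4.520000) = -1.130973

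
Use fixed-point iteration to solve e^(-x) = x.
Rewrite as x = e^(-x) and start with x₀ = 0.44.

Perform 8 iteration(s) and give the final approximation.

Equation: e^(-x) = x
Fixed-point form: x = e^(-x)
x₀ = 0.44

x_1 = g(0.440000) = 0.644036
x_2 = g(0.644036) = 0.525168
x_3 = g(0.525168) = 0.591456
x_4 = g(0.591456) = 0.553521
x_5 = g(0.553521) = 0.574922
x_6 = g(0.574922) = 0.562749
x_7 = g(0.562749) = 0.569641
x_8 = g(0.569641) = 0.565728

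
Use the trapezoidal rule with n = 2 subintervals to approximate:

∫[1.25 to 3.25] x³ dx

f(x) = x³
a = 1.25, b = 3.25, n = 2
h = (b - a)/n = 1.000000

Trapezoidal rule: (h/2)[f(x₀) + 2f(x₁) + 2f(x₂) + ... + f(xₙ)]

x_0 = 1.2500, f(x_0) = 1.953125, coefficient = 1
x_1 = 2.2500, f(x_1) = 11.390625, coefficient = 2
x_2 = 3.2500, f(x_2) = 34.328125, coefficient = 1

I ≈ (1.000000/2) × 59.062500 = 29.531250
Exact value: 27.281250
Error: 2.250000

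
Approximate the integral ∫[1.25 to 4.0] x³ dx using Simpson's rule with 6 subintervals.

f(x) = x³
a = 1.25, b = 4.0, n = 6
h = (b - a)/n = 0.458333

Simpson's rule: (h/3)[f(x₀) + 4f(x₁) + 2f(x₂) + ... + f(xₙ)]

x_0 = 1.2500, f(x_0) = 1.953125, coefficient = 1
x_1 = 1.7083, f(x_1) = 4.985605, coefficient = 4
x_2 = 2.1667, f(x_2) = 10.171296, coefficient = 2
x_3 = 2.6250, f(x_3) = 18.087891, coefficient = 4
x_4 = 3.0833, f(x_4) = 29.313079, coefficient = 2
x_5 = 3.5417, f(x_5) = 44.424552, coefficient = 4
x_6 = 4.0000, f(x_6) = 64.000000, coefficient = 1

I ≈ (0.458333/3) × 414.914062 = 63.389648
Exact value: 63.389648
Error: 0.000000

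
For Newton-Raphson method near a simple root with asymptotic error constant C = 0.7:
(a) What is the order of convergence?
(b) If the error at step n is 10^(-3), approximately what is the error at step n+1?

(a) Newton-Raphson has quadratic (order 2) convergence near simple roots.
    This means |e_{n+1}| ≈ C|e_n|².

(b) With |e_n| = 10^(-3) and C = 0.7:
    |e_{n+1}| ≈ 0.7 × (10^(-3))² = 0.7 × 10^(-6)

(a) 2 (quadratic); (b) |e_{n+1}| ≈ 7.000e-07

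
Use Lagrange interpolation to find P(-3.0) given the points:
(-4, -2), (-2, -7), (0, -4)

Lagrange interpolation formula:
P(x) = Σ yᵢ × Lᵢ(x)
where Lᵢ(x) = Π_{j≠i} (x - xⱼ)/(xᵢ - xⱼ)

L_0(-3.0) = (-3.0 - (-2))/(-4 - (-2)) × (-3.0 - 0)/(-4 - 0) = 0.375000
L_1(-3.0) = (-3.0 - (-4))/(-2 - (-4)) × (-3.0 - 0)/(-2 - 0) = 0.750000
L_2(-3.0) = (-3.0 - (-4))/(0 - (-4)) × (-3.0 - (-2))/(0 - (-2)) = -0.125000

P(-3.0) = (-2)×L_0(-3.0) + (-7)×L_1(-3.0) + (-4)×L_2(-3.0)
P(-3.0) = -5.500000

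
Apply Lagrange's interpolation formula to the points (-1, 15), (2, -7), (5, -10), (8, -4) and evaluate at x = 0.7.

Lagrange interpolation formula:
P(x) = Σ yᵢ × Lᵢ(x)
where Lᵢ(x) = Π_{j≠i} (x - xⱼ)/(xᵢ - xⱼ)

L_0(0.7) = (0.7 - 2)/(-1 - 2) × (0.7 - 5)/(-1 - 5) × (0.7 - 8)/(-1 - 8) = 0.251895
L_1(0.7) = (0.7 - (-1))/(2 - (-1)) × (0.7 - 5)/(2 - 5) × (0.7 - 8)/(2 - 8) = 0.988204
L_2(0.7) = (0.7 - (-1))/(5 - (-1)) × (0.7 - 2)/(5 - 2) × (0.7 - 8)/(5 - 8) = -0.298759
L_3(0.7) = (0.7 - (-1))/(8 - (-1)) × (0.7 - 2)/(8 - 2) × (0.7 - 5)/(8 - 5) = 0.058660

P(0.7) = 15×L_0(0.7) + (-7)×L_1(0.7) + (-10)×L_2(0.7) + (-4)×L_3(0.7)
P(0.7) = -0.386049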